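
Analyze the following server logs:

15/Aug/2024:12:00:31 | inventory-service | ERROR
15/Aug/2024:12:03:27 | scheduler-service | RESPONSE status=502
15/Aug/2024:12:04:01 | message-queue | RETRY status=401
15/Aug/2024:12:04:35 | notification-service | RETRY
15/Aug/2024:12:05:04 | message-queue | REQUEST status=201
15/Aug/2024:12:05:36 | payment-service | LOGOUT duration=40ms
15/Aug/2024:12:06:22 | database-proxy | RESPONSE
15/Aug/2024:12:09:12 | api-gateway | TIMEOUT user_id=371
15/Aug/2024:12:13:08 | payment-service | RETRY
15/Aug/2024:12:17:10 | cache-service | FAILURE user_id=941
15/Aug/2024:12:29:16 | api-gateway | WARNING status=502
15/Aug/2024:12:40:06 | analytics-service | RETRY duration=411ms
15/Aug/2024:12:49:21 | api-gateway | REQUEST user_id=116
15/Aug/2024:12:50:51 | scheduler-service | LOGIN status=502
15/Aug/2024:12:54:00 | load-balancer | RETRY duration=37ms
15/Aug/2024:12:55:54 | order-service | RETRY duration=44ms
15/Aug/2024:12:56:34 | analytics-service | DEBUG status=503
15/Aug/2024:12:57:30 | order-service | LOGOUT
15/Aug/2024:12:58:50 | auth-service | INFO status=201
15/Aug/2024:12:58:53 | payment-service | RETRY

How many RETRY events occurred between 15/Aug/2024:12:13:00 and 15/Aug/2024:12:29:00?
1

To count events in the time window:

1. Window boundaries: 15/Aug/2024:12:13:00 to 15/Aug/2024:12:29:00
2. Filter for RETRY events within this window
3. Count matching events: 1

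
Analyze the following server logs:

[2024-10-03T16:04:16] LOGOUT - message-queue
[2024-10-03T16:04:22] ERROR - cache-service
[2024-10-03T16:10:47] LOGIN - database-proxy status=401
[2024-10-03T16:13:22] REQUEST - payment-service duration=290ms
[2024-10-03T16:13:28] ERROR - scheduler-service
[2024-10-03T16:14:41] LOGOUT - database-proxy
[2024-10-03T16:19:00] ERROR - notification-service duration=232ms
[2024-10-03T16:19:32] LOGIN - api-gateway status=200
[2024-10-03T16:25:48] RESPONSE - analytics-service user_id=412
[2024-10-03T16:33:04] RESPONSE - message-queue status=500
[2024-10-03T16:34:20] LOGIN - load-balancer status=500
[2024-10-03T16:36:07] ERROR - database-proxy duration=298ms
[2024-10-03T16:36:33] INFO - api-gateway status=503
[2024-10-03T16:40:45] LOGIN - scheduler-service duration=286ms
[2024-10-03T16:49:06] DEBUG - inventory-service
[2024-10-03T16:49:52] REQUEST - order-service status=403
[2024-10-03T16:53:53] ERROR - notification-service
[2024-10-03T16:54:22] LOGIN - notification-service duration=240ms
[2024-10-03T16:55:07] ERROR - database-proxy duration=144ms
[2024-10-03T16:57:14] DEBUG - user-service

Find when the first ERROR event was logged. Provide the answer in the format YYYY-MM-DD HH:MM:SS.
2024-10-03 16:04:22

To find the first event:

1. Filter for all ERROR events
2. Sort by timestamp
3. Select the first one
4. Timestamp: 2024-10-03 16:04:22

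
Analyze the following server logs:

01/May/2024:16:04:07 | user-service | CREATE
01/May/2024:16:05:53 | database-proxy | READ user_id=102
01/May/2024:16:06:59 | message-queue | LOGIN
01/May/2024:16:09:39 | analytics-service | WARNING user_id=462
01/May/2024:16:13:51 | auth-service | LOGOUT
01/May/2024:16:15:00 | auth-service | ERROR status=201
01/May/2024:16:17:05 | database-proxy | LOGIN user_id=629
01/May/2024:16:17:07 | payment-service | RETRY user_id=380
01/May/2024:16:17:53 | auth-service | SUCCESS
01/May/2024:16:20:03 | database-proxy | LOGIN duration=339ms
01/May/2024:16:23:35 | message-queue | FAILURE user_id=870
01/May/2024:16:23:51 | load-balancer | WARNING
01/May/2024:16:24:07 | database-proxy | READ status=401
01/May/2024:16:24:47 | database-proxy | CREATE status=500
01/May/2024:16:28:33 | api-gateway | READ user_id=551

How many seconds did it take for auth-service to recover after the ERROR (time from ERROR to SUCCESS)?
173

To calculate recovery time:

1. Find ERROR event for auth-service: 01/May/2024:16:15:00
2. Find next SUCCESS event for auth-service: 01/May/2024:16:17:53
3. Recovery time: 01/May/2024:16:17:53 - 01/May/2024:16:15:00 = 173 seconds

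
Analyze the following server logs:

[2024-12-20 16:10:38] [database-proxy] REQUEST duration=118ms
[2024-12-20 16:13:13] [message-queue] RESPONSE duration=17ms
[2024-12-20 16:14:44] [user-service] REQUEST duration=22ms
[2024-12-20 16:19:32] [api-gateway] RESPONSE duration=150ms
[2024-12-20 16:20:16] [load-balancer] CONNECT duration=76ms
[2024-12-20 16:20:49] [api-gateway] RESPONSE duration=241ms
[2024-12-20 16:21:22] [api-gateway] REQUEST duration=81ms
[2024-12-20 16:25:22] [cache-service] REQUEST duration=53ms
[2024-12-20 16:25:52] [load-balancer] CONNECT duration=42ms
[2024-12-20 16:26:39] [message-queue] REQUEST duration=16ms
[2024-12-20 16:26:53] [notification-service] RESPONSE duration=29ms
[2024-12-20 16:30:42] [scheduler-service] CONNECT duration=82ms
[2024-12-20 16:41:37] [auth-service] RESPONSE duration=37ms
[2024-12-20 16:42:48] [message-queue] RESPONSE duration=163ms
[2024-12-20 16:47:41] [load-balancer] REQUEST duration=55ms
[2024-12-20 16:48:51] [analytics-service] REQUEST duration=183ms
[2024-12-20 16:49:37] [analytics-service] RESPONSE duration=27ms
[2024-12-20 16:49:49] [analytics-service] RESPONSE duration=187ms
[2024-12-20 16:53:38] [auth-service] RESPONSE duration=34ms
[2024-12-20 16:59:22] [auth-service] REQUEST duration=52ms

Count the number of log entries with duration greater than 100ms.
6

To count timeouts:

1. Threshold: 100ms
2. Extract duration from each log entry
3. Count entries where duration > 100
4. Timeout count: 6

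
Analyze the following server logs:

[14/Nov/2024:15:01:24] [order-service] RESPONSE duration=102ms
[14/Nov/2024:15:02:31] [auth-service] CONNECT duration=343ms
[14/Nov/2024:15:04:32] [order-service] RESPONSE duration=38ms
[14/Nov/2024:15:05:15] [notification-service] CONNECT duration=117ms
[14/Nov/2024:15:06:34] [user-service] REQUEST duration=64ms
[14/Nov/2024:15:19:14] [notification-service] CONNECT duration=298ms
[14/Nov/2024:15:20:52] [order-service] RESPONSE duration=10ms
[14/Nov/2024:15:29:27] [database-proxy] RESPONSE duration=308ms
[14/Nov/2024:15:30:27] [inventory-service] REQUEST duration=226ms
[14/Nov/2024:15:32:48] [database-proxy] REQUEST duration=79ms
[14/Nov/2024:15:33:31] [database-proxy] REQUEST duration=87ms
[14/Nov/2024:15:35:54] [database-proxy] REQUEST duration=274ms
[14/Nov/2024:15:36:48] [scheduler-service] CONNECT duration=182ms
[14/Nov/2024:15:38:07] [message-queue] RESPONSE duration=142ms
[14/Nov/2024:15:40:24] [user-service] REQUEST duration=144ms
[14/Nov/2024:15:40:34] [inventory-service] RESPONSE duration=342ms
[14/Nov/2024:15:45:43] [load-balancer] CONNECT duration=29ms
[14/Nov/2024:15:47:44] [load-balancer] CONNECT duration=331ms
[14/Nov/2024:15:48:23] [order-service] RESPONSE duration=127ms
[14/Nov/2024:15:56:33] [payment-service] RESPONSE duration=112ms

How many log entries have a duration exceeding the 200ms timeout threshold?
7

To count timeouts:

1. Threshold: 200ms
2. Extract duration from each log entry
3. Count entries where duration > 200
4. Timeout count: 7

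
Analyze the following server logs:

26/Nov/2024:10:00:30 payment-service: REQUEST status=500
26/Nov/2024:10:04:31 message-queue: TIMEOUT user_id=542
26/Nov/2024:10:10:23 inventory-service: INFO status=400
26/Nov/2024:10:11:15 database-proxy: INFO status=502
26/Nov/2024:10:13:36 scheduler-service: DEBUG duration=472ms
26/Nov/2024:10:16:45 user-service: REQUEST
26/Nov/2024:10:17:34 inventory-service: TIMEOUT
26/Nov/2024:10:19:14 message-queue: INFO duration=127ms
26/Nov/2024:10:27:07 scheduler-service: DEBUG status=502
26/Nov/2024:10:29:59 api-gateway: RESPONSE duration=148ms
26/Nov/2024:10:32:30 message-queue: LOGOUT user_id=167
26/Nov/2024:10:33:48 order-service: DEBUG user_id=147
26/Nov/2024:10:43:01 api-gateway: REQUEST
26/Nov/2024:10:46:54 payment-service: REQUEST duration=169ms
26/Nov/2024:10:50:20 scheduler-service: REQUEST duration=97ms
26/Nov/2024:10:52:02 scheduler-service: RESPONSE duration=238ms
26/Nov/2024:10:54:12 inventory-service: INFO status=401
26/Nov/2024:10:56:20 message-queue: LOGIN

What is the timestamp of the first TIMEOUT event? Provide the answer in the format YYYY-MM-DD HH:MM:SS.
2024-11-26 10:04:31

To find the first event:

1. Filter for all TIMEOUT events
2. Sort by timestamp
3. Select the first one
4. Timestamp: 2024-11-26 10:04:31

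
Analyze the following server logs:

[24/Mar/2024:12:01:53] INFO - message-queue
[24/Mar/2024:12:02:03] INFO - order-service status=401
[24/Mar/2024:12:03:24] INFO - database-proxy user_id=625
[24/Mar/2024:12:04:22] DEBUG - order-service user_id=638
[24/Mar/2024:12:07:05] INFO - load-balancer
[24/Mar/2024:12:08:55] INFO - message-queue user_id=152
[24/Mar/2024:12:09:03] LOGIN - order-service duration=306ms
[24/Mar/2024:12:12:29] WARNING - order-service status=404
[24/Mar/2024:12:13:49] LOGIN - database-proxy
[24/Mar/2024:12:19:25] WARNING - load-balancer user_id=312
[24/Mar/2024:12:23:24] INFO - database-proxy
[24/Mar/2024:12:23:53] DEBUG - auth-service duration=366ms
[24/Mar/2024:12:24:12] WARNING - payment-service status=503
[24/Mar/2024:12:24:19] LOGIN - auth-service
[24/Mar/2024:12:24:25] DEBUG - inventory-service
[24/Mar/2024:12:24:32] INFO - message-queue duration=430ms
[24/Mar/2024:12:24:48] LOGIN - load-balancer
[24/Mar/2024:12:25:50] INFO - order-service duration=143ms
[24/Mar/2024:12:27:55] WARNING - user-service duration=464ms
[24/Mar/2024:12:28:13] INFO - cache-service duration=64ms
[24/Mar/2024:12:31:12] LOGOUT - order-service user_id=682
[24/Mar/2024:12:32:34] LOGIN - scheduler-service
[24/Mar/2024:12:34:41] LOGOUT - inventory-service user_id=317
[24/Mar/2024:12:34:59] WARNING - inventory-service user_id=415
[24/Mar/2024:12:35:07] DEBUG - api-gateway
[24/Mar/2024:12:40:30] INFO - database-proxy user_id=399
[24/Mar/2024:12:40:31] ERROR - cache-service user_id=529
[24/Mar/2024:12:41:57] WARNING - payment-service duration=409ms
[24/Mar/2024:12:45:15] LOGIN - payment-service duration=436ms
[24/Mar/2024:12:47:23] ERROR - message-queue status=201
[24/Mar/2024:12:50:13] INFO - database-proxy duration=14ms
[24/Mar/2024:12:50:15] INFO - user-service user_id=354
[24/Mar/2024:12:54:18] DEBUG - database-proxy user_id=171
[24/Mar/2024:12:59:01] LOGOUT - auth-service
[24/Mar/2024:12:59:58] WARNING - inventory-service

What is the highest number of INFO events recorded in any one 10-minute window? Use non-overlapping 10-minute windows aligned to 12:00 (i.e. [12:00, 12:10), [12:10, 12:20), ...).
5

To find the burst window:

1. Divide the log period into non-overlapping 10-minute windows starting at 12:00
2. Count INFO events in each window
3. Find the window with maximum count
4. Maximum events in a window: 5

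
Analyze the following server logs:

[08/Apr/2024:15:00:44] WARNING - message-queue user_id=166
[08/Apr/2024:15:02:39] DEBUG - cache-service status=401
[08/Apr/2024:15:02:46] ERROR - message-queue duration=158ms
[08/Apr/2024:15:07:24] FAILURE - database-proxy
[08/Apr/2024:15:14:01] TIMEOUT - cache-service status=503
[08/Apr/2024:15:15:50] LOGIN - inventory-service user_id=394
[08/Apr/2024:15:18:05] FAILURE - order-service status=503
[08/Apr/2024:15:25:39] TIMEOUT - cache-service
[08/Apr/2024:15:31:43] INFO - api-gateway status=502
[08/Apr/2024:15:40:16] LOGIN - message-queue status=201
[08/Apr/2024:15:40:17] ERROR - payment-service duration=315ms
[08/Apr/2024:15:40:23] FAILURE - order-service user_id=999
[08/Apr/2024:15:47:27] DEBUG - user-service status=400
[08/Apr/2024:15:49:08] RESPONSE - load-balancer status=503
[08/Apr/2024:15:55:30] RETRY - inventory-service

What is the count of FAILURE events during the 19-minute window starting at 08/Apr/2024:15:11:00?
1

To count events in the time window:

1. Window boundaries: 08/Apr/2024:15:11:00 to 08/Apr/2024:15:30:00
2. Filter for FAILURE events within this window
3. Count matching events: 1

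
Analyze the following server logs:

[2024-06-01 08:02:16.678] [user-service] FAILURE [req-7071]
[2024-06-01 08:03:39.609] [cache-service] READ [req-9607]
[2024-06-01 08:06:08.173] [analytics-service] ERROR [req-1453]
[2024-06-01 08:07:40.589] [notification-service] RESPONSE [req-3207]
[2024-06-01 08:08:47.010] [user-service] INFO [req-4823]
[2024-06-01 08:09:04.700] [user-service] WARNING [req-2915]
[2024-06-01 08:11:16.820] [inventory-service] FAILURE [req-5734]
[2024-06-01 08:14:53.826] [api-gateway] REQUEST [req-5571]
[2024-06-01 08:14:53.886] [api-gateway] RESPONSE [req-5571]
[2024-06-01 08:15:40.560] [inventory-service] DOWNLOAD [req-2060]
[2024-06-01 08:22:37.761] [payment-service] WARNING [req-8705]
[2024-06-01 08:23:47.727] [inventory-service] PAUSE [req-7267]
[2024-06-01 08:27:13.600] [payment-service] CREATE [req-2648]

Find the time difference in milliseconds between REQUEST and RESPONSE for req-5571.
60

To calculate latency:

1. Find REQUEST with id req-5571: 2024-06-01 08:14:53.826
2. Find RESPONSE with id req-5571: 2024-06-01 08:14:53.886
3. Latency: 2024-06-01 08:14:53.886 - 2024-06-01 08:14:53.826 = 60ms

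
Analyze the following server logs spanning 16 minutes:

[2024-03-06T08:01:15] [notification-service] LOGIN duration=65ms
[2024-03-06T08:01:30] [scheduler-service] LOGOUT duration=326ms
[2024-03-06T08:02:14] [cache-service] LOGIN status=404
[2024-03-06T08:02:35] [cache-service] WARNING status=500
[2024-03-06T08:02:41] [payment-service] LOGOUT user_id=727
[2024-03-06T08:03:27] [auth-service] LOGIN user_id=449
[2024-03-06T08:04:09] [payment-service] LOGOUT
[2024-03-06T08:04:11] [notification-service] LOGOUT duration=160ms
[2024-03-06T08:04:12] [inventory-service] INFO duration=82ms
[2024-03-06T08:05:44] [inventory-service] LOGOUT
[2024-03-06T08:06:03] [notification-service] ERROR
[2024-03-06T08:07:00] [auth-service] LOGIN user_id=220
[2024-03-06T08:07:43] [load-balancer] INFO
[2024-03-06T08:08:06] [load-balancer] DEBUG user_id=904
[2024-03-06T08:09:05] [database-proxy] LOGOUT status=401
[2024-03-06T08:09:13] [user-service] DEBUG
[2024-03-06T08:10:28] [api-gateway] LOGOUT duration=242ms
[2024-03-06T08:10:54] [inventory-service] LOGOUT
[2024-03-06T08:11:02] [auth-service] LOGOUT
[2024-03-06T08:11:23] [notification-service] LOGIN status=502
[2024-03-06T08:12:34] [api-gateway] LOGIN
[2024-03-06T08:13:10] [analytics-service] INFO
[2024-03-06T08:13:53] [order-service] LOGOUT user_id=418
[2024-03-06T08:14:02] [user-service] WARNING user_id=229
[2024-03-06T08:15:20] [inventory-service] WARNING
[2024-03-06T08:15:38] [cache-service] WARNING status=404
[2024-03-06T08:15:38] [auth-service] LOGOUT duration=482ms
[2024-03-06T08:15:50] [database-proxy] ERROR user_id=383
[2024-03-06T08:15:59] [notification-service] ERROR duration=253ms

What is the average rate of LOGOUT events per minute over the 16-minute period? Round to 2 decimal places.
0.69

To calculate the rate:

1. Count total LOGOUT events: 11
2. Total time period: 16 minutes
3. Rate = 11 / 16 = 0.69 events per minute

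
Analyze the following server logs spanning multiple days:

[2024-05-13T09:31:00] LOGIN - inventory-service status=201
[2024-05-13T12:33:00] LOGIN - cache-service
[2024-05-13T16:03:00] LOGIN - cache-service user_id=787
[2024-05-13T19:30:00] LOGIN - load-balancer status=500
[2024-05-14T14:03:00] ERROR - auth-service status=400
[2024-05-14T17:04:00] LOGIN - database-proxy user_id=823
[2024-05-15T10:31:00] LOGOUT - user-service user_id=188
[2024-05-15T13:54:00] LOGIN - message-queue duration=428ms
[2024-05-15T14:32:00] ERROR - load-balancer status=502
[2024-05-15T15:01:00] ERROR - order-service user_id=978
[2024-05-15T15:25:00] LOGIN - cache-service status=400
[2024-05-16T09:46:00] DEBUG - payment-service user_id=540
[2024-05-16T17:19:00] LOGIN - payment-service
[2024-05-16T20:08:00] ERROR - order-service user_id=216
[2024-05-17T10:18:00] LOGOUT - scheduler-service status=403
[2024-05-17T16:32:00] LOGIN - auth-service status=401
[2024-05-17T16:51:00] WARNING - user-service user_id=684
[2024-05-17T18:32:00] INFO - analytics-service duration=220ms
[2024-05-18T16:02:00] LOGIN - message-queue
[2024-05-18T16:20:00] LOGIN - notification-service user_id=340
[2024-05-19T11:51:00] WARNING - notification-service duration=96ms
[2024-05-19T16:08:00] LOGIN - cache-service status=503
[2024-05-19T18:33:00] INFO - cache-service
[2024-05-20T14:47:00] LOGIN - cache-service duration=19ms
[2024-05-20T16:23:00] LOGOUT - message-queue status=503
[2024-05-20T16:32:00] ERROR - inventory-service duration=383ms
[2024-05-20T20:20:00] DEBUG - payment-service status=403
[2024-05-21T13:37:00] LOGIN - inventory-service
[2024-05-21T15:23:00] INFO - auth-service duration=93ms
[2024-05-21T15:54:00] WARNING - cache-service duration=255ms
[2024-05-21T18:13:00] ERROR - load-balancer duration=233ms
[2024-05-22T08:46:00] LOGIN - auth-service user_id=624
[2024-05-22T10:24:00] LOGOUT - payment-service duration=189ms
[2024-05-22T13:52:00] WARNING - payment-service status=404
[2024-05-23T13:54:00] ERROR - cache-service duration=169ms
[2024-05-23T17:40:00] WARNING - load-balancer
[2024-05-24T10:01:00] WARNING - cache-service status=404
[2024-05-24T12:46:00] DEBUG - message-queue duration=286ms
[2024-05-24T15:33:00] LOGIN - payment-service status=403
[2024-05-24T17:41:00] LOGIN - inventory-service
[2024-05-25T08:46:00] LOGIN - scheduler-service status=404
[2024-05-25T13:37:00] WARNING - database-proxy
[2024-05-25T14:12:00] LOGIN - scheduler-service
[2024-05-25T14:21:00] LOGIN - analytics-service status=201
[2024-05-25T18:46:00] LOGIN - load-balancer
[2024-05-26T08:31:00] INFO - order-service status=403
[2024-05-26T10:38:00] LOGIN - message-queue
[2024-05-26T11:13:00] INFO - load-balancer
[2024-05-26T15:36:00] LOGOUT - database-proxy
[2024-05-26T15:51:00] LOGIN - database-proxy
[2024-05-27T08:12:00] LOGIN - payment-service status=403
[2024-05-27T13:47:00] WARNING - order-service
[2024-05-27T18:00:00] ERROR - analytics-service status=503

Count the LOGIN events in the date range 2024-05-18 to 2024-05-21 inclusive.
5

To filter by date range:

1. Date range: 2024-05-18 through 2024-05-21, both dates inclusive
2. Filter for LOGIN events whose date falls in this range
3. Count matching events: 5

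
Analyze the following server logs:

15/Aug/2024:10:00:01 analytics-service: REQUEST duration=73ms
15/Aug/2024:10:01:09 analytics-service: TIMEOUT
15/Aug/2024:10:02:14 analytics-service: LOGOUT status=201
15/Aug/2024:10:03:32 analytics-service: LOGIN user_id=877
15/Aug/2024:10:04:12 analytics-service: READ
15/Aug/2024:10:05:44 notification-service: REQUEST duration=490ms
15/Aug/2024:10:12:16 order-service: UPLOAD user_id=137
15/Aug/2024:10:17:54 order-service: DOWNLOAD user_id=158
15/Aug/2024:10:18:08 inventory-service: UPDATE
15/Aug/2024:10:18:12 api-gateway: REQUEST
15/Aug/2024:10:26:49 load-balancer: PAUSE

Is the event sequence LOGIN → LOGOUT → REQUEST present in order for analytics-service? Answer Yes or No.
No

To verify sequence order:

1. Find all events in sequence LOGIN → LOGOUT → REQUEST for analytics-service
2. Extract their timestamps
3. Check if timestamps are in ascending order
4. Result: No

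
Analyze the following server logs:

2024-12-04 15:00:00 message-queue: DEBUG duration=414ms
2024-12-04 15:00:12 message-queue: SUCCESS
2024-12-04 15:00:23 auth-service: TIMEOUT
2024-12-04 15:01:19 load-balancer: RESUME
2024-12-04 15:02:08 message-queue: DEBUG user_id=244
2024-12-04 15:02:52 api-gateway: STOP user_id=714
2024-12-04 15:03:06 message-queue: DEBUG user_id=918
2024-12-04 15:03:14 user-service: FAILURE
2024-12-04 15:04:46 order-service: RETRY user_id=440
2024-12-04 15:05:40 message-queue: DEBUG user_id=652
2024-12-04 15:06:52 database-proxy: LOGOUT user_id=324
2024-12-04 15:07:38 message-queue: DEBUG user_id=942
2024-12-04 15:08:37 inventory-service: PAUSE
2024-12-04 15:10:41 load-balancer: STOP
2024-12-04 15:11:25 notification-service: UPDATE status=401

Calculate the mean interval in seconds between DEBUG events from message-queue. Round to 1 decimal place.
114.5

To calculate average interval:

1. Find all DEBUG events for message-queue in order
2. Calculate time gaps between consecutive events
3. Compute mean of gaps: 458 / 4 = 114.5 seconds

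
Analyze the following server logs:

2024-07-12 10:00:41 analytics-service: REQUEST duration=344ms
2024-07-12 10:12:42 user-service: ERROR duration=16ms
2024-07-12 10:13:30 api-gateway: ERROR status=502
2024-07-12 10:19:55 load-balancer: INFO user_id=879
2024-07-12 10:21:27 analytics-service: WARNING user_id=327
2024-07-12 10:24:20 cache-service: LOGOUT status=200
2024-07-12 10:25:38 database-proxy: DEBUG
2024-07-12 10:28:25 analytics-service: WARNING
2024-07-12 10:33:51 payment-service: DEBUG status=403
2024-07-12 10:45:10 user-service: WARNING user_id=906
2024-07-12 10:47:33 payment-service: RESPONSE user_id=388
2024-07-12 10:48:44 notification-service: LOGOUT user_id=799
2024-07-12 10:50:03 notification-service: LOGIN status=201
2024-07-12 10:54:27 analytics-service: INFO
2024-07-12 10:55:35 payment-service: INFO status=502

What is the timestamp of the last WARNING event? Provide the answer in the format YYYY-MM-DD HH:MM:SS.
2024-07-12 10:45:10

To find the last event:

1. Filter for all WARNING events
2. Sort by timestamp
3. Select the last one
4. Timestamp: 2024-07-12 10:45:10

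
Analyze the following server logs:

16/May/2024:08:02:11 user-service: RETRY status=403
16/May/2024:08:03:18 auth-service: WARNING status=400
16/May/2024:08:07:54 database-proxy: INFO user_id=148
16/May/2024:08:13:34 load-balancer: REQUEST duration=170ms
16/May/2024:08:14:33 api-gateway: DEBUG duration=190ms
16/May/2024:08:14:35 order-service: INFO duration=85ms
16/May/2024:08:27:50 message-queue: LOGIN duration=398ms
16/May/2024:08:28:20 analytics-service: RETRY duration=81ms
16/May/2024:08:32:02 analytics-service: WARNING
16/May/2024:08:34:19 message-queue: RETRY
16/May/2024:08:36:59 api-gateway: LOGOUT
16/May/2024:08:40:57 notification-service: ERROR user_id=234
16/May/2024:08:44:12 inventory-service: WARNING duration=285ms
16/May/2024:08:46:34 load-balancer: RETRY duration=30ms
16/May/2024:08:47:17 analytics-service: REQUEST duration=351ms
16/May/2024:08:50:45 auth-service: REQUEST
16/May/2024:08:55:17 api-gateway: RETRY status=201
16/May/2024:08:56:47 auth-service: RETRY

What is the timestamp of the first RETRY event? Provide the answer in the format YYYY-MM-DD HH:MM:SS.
2024-05-16 08:02:11

To find the first event:

1. Filter for all RETRY events
2. Sort by timestamp
3. Select the first one
4. Timestamp: 2024-05-16 08:02:11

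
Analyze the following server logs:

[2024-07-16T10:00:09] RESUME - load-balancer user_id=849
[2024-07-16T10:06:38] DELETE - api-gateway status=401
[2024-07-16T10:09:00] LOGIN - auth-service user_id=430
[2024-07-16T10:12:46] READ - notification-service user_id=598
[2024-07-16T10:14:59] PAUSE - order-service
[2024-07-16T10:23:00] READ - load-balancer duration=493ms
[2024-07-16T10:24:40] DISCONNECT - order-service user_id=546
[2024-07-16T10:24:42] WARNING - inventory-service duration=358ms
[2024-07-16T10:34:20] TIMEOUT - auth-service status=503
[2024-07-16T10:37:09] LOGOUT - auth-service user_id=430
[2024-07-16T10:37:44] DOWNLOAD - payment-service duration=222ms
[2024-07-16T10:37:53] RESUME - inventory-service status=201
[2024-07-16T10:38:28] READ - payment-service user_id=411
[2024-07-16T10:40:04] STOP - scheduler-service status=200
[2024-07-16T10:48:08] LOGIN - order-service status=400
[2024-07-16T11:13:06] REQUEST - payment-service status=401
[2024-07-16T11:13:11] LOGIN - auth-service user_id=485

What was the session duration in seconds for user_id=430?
1689

To calculate session duration:

1. Find LOGIN event for user_id=430: 2024-07-16T10:09:00
2. Find LOGOUT event for user_id=430: 2024-07-16T10:37:09
3. Session duration: 2024-07-16T10:37:09 - 2024-07-16T10:09:00 = 1689 seconds (28 minutes)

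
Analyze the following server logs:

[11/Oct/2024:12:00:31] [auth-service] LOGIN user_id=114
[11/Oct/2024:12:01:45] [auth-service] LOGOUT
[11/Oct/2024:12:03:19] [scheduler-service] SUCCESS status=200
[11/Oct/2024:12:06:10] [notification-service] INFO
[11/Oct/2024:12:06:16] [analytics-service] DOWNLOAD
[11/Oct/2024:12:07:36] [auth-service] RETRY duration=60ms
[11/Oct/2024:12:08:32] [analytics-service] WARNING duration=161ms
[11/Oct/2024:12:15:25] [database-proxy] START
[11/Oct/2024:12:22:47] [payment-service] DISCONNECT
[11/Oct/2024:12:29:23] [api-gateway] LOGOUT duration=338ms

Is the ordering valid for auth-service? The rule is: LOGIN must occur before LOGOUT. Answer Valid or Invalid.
Valid

To validate ordering:

1. Required order: LOGIN → LOGOUT
2. Rule: LOGIN must occur before LOGOUT
3. Check actual order of events for auth-service
4. Result: Valid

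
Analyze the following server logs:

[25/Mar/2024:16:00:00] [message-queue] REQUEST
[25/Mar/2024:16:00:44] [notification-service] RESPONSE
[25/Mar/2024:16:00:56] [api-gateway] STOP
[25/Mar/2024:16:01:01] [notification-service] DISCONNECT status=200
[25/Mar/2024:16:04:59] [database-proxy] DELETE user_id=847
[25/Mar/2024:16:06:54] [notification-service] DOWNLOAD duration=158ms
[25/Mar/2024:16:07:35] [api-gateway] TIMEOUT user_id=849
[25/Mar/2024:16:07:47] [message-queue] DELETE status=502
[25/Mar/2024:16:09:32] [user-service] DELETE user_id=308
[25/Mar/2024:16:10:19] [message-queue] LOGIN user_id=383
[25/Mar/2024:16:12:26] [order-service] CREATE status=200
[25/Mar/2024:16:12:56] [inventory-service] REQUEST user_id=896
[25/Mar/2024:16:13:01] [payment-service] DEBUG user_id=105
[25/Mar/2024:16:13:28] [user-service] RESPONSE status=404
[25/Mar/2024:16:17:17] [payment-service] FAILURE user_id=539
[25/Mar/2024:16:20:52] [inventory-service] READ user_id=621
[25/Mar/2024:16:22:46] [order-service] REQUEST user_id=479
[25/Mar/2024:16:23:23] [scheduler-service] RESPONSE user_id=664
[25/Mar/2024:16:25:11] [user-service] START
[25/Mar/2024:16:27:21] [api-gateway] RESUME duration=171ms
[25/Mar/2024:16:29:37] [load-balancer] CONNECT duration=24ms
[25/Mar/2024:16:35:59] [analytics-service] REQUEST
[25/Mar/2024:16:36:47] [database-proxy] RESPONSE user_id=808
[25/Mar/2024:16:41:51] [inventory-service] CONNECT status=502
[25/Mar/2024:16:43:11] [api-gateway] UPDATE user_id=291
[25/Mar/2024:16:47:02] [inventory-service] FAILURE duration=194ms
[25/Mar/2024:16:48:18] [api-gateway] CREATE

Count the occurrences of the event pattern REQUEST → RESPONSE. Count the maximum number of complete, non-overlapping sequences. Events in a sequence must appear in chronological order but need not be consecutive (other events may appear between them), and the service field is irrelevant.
4

To count sequences:

1. Look for pattern: REQUEST → RESPONSE
2. Greedily scan the log in chronological order, matching each sequence element in turn (ignoring service)
3. Each time the full pattern completes, increment the count and restart matching from the next event
4. Complete non-overlapping sequences found: 4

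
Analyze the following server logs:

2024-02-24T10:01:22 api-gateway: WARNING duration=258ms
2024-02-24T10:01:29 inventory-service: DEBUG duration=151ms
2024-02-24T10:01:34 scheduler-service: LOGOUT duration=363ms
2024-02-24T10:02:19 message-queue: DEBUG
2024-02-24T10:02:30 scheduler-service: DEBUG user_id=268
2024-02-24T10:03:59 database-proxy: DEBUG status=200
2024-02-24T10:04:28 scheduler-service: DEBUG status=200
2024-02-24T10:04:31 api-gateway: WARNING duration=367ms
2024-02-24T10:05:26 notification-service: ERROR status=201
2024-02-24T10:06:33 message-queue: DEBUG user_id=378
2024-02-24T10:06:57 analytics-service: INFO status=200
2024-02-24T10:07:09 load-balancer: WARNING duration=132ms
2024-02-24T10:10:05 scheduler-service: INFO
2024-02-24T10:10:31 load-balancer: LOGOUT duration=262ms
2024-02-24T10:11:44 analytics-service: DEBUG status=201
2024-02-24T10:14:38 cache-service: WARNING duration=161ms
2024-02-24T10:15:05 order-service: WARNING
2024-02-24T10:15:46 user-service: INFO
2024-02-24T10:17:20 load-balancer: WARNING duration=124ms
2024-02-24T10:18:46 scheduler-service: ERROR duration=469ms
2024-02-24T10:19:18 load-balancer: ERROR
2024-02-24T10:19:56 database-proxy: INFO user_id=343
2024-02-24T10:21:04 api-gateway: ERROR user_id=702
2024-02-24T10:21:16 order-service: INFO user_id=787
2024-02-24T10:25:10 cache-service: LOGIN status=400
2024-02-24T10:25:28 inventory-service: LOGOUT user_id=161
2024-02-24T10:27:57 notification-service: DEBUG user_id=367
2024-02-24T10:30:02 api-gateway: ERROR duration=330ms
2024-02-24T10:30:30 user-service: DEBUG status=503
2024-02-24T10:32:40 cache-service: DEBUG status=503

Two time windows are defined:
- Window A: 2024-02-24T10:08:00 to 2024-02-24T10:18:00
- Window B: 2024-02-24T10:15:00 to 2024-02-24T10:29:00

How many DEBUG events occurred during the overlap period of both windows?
0

To find overlap events:

1. Window A: 2024-02-24T10:08:00 to 2024-02-24T10:18:00
2. Window B: 2024-02-24T10:15:00 to 2024-02-24T10:29:00
3. Overlap period: 2024-02-24T10:15:00 to 2024-02-24T10:18:00
4. Count DEBUG events in overlap: 0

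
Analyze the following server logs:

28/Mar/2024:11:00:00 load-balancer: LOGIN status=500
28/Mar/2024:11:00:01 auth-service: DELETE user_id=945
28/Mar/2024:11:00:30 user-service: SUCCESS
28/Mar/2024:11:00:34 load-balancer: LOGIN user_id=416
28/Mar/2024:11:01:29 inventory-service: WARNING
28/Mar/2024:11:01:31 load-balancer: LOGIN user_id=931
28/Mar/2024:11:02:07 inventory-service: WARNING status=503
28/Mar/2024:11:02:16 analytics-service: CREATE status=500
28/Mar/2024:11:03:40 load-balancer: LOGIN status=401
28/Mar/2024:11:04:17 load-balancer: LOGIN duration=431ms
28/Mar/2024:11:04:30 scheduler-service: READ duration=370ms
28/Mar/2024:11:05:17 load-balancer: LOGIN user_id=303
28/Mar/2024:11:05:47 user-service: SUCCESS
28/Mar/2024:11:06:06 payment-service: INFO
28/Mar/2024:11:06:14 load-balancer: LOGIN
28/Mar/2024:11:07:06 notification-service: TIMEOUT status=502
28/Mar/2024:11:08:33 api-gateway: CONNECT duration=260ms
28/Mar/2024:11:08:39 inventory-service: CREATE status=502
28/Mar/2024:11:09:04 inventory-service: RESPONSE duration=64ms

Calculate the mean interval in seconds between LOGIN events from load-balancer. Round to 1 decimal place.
62.3

To calculate average interval:

1. Find all LOGIN events for load-balancer in order
2. Calculate time gaps between consecutive events
3. Compute mean of gaps: 374 / 6 = 62.3 seconds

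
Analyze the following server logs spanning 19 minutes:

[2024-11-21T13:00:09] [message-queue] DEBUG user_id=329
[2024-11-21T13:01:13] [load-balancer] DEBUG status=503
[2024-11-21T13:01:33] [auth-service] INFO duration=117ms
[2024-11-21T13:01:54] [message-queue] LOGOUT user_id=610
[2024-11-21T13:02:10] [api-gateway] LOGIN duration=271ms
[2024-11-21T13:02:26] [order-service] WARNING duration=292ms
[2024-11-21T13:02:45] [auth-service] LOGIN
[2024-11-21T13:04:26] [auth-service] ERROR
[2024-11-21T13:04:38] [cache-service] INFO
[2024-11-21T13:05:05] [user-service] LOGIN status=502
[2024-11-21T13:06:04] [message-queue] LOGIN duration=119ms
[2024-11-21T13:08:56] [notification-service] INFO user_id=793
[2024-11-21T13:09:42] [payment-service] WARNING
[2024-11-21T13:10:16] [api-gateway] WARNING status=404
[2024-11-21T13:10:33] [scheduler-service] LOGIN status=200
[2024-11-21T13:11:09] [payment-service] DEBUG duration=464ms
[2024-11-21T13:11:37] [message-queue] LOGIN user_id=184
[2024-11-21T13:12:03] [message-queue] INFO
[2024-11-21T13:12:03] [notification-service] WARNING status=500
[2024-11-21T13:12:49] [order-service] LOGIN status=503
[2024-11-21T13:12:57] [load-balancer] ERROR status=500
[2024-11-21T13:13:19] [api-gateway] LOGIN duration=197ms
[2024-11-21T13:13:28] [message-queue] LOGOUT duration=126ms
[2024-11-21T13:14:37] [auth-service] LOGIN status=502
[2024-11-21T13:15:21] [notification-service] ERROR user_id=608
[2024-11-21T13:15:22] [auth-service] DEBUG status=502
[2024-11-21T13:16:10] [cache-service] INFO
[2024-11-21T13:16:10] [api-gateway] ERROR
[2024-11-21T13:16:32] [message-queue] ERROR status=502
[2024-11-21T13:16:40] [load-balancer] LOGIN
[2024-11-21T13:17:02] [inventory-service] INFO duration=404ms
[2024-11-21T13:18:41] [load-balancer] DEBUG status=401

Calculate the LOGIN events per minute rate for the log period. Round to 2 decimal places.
0.53

To calculate the rate:

1. Count total LOGIN events: 10
2. Total time period: 19 minutes
3. Rate = 10 / 19 = 0.53 events per minute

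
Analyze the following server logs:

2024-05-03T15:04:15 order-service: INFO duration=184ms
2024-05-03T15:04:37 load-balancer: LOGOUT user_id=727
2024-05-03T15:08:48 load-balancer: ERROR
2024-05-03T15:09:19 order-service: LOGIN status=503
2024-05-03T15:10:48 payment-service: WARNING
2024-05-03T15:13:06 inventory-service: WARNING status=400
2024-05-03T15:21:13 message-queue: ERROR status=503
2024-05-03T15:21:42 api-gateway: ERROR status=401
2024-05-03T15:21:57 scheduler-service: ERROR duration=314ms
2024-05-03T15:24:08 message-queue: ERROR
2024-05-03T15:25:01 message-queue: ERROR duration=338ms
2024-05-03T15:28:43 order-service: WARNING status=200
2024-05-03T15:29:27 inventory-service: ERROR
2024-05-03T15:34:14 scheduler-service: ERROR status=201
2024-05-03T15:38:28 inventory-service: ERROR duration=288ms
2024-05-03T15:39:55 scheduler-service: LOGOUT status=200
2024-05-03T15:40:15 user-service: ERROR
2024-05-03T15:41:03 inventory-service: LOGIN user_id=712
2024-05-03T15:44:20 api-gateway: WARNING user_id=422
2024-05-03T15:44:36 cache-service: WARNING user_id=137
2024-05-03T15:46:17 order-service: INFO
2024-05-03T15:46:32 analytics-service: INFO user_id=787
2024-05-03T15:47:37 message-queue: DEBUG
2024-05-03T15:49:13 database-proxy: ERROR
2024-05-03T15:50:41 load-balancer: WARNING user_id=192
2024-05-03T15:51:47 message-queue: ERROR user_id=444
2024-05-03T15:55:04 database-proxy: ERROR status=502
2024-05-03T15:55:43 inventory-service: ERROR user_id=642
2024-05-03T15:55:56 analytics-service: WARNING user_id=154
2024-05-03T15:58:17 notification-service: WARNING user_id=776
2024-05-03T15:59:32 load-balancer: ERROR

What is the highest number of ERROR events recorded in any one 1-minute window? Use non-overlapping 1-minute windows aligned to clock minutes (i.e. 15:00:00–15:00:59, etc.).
3

To find the burst window:

1. Divide the log period into non-overlapping 1-minute windows starting at 15:00
2. Count ERROR events in each window
3. Find the window with maximum count
4. Maximum events in a window: 3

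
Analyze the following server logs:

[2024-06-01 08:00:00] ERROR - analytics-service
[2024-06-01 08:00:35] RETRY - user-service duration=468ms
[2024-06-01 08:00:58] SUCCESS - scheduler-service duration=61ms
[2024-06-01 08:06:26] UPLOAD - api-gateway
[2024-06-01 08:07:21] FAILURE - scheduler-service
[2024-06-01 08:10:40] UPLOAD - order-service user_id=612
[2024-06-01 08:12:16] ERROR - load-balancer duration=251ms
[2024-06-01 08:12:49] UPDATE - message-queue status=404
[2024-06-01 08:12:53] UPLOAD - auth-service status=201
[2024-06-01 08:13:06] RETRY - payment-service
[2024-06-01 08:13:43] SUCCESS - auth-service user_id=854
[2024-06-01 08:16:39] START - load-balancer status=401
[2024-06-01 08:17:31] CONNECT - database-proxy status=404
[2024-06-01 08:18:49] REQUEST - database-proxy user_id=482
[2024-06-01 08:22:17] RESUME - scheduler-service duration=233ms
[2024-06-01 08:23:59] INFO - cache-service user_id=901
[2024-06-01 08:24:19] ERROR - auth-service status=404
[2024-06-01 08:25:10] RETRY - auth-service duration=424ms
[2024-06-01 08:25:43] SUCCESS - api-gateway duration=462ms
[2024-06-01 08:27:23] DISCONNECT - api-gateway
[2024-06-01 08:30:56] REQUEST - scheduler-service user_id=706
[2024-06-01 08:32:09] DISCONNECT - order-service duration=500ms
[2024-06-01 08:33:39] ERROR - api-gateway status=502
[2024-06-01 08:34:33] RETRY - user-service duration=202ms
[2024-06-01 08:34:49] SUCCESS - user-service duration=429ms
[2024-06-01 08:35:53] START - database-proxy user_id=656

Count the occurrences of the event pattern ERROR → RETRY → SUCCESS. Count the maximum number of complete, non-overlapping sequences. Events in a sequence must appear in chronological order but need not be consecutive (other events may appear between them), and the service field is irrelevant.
4

To count sequences:

1. Look for pattern: ERROR → RETRY → SUCCESS
2. Greedily scan the log in chronological order, matching each sequence element in turn (ignoring service)
3. Each time the full pattern completes, increment the count and restart matching from the next event
4. Complete non-overlapping sequences found: 4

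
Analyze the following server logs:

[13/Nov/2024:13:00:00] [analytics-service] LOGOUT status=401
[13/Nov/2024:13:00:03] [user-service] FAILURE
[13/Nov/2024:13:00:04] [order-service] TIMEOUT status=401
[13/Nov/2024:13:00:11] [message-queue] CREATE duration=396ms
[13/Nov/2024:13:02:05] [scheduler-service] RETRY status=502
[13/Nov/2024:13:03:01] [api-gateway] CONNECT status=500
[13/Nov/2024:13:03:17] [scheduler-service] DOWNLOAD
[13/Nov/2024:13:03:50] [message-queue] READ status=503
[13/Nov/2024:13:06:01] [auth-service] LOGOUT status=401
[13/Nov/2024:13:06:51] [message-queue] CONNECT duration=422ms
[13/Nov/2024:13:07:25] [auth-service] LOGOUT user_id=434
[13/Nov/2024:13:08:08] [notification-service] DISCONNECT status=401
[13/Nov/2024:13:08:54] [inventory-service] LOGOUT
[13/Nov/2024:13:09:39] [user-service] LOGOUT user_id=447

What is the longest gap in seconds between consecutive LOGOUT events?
361

To find the longest gap:

1. Extract all LOGOUT events in chronological order
2. Calculate time differences between consecutive events
3. Find the maximum difference
4. Longest gap: 361 seconds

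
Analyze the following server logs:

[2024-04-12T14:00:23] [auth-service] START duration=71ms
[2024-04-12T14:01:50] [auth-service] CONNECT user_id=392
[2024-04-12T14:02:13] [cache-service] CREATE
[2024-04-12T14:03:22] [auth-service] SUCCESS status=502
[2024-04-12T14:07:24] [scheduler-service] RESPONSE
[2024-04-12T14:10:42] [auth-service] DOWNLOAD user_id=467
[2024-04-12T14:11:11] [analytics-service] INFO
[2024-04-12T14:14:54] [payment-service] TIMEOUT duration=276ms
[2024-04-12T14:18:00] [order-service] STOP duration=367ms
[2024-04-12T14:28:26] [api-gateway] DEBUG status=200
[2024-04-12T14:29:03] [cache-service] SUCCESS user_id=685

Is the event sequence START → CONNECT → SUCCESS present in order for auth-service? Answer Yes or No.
Yes

To verify sequence order:

1. Find all events in sequence START → CONNECT → SUCCESS for auth-service
2. Extract their timestamps
3. Check if timestamps are in ascending order
4. Result: Yes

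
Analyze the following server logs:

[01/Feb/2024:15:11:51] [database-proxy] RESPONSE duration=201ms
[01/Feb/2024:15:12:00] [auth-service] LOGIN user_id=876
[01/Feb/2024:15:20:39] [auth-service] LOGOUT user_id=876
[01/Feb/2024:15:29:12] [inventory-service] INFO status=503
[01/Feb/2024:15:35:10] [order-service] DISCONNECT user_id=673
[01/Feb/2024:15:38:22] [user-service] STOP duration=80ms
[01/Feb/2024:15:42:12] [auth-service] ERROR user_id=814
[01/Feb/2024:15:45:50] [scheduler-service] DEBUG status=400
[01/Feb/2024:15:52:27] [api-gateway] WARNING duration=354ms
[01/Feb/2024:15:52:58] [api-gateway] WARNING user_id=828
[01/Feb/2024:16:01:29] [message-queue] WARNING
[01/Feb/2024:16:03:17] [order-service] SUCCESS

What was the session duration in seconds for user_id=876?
519

To calculate session duration:

1. Find LOGIN event for user_id=876: 01/Feb/2024:15:12:00
2. Find LOGOUT event for user_id=876: 01/Feb/2024:15:20:39
3. Session duration: 01/Feb/2024:15:20:39 - 01/Feb/2024:15:12:00 = 519 seconds (8 minutes)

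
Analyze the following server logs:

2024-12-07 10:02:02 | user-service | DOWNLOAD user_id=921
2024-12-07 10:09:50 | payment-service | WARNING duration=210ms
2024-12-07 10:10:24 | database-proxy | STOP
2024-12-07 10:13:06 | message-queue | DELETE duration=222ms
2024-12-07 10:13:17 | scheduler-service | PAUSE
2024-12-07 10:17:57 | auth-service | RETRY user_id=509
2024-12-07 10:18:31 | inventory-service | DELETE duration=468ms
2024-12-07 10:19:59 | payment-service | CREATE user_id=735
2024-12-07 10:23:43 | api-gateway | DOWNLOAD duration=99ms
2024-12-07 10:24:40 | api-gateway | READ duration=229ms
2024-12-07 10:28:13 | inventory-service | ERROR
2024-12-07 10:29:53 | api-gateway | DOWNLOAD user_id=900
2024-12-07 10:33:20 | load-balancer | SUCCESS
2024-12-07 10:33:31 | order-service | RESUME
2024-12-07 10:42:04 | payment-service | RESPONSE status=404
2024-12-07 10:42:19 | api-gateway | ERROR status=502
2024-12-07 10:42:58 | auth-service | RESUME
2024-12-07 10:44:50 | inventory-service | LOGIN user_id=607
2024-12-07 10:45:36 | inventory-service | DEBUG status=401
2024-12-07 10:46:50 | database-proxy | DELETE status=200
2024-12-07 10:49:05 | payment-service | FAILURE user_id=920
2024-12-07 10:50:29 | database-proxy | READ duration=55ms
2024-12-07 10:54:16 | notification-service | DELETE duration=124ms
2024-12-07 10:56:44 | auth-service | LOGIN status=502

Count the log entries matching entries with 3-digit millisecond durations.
5

To find matching entries:

1. Pattern to match: entries with 3-digit millisecond durations
2. Scan each log entry for the pattern
3. Count matches: 5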